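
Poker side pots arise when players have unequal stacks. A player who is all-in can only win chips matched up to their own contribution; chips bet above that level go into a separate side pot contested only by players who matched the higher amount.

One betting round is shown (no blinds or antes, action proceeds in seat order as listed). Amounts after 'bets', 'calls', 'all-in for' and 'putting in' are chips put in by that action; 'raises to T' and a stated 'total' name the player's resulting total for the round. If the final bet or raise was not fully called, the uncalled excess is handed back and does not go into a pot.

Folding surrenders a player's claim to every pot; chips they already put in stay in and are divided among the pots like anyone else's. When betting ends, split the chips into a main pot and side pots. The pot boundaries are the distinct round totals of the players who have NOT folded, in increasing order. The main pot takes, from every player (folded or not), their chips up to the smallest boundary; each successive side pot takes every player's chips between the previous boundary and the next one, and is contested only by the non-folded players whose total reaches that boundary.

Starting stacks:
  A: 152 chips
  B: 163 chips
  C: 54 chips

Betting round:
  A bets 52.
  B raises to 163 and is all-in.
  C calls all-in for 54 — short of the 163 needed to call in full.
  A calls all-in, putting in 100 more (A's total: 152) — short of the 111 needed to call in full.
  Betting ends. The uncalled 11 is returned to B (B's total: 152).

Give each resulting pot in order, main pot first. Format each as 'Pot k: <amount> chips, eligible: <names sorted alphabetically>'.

Contributions (after 11 returned to B): A=152, B=152, C=54
Pot levels (distinct totals of non-folded players): 54, 152
Layer 1-54: 54 each from A, B, C = 54*3 = 162 chips; eligible A, B, C
Layer 55-152: 98 each from A, B = 98*2 = 196 chips; eligible A, B

Pot 1: 162 chips, eligible: A, B, C
Pot 2: 196 chips, eligible: A, B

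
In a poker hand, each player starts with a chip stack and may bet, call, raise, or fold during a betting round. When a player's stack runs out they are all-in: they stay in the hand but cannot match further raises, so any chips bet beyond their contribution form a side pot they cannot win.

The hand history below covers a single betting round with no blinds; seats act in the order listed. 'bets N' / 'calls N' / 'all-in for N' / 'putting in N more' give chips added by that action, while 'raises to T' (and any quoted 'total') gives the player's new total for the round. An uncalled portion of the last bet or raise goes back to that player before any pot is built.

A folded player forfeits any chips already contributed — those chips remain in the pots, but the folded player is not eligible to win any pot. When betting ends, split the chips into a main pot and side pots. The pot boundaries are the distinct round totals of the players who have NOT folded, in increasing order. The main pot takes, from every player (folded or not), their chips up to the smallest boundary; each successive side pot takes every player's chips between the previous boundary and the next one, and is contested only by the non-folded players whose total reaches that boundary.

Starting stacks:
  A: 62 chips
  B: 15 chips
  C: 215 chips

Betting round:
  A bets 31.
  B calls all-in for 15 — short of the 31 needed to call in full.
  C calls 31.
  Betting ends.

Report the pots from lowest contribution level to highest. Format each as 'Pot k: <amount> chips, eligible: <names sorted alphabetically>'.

Contributions: A=31, B=15, C=31
Pot levels (distinct totals of non-folded players): 15, 31
Layer 1-15: 15 each from A, B, C = 15*3 = 45 chips; eligible A, B, C
Layer 16-31: 16 each from A, C = 16*2 = 32 chips; eligible A, C

Pot 1: 45 chips, eligible: A, B, C
Pot 2: 32 chips, eligible: A, C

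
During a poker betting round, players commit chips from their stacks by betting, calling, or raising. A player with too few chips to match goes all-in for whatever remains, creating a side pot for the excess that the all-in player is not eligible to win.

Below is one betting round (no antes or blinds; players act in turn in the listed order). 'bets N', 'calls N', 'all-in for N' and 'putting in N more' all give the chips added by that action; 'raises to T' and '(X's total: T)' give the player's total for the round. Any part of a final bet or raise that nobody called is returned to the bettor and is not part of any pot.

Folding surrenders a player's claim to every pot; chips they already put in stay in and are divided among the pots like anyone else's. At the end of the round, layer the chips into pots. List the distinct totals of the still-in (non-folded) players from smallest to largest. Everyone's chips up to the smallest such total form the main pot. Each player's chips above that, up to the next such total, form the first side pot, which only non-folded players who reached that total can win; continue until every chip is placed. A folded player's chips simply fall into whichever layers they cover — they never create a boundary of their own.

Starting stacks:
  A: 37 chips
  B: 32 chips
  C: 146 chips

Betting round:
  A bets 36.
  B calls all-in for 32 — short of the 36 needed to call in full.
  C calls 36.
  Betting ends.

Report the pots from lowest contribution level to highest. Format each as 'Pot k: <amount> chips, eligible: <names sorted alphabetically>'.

Contributions: A=36, B=32, C=36
Pot levels (distinct totals of non-folded players): 32, 36
Layer 1-32: 32 each from A, B, C = 32*3 = 96 chips; eligible A, B, C
Layer 33-36: 4 each from A, C = 4*2 = 8 chips; eligible A, C

Pot 1: 96 chips, eligible: A, B, C
Pot 2: 8 chips, eligible: A, C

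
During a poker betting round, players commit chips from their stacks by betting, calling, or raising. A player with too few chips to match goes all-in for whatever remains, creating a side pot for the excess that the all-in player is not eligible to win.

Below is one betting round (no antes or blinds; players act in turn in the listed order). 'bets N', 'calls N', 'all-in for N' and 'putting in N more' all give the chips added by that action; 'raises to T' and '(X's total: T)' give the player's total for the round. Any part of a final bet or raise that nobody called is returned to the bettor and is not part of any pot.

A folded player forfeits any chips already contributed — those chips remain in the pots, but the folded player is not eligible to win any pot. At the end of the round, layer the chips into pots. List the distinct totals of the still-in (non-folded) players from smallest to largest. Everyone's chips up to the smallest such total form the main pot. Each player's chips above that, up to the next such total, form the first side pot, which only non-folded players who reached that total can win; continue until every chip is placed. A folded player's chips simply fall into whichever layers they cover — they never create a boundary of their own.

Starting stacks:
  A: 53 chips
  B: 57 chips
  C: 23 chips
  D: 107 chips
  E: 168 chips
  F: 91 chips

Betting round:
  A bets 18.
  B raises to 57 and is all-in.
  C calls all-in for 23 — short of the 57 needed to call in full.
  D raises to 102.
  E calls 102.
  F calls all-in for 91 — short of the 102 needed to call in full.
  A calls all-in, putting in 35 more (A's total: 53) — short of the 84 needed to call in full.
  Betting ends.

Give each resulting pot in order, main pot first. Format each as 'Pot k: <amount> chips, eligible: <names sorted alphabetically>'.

Contributions: A=53, B=57, C=23, D=102, E=102, F=91
Pot levels (distinct totals of non-folded players): 23, 53, 57, 91, 102
Layer 1-23: 23 each from A, B, C, D, E, F = 23*6 = 138 chips; eligible A, B, C, D, E, F
Layer 24-53: 30 each from A, B, D, E, F = 30*5 = 150 chips; eligible A, B, D, E, F
Layer 54-57: 4 each from B, D, E, F = 4*4 = 16 chips; eligible B, D, E, F
Layer 58-91: 34 each from D, E, F = 34*3 = 102 chips; eligible D, E, F
Layer 92-102: 11 each from D, E = 11*2 = 22 chips; eligible D, E

Pot 1: 138 chips, eligible: A, B, C, D, E, F
Pot 2: 150 chips, eligible: A, B, D, E, F
Pot 3: 16 chips, eligible: B, D, E, F
Pot 4: 102 chips, eligible: D, E, F
Pot 5: 22 chips, eligible: D, E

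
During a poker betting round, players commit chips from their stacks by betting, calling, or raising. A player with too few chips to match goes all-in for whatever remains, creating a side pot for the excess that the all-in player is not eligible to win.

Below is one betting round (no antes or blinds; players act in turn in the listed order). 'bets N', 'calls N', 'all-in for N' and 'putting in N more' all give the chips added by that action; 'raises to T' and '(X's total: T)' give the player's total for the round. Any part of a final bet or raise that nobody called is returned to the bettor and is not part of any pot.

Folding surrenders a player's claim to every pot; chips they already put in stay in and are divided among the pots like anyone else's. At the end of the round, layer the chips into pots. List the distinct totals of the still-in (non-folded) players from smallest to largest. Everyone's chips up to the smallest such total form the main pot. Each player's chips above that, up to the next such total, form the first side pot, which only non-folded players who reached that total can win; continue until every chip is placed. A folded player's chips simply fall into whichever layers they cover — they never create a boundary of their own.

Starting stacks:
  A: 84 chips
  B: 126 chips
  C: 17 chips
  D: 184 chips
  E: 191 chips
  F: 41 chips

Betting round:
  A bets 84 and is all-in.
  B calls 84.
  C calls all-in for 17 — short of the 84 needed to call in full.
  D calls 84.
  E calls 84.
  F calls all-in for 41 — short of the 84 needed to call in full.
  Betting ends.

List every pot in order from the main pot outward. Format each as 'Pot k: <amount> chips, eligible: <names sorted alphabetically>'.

Contributions: A=84, B=84, C=17, D=84, E=84, F=41
Pot levels (distinct totals of non-folded players): 17, 41, 84
Layer 1-17: 17 each from A, B, C, D, E, F = 17*6 = 102 chips; eligible A, B, C, D, E, F
Layer 18-41: 24 each from A, B, D, E, F = 24*5 = 120 chips; eligible A, B, D, E, F
Layer 42-84: 43 each from A, B, D, E = 43*4 = 172 chips; eligible A, B, D, E

Pot 1: 102 chips, eligible: A, B, C, D, E, F
Pot 2: 120 chips, eligible: A, B, D, E, F
Pot 3: 172 chips, eligible: A, B, D, E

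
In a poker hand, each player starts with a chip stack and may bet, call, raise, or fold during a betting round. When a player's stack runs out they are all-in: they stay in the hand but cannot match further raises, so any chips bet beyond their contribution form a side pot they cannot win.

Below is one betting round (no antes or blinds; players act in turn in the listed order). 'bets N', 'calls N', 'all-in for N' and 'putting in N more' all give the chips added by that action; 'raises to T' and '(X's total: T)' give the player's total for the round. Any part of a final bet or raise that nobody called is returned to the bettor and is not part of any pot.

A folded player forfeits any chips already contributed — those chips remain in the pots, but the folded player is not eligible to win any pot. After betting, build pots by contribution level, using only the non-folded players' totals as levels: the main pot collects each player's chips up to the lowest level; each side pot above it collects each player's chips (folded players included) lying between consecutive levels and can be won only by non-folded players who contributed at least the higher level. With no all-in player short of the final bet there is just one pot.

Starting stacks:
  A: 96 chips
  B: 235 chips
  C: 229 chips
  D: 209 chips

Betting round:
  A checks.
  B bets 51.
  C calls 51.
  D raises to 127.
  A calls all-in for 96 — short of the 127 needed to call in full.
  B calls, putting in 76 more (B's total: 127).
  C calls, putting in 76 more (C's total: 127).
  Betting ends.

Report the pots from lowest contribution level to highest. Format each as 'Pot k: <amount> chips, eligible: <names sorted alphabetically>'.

Pot 1: 384 chips, eligible: A, B, C, D
Pot 2: 93 chips, eligible: B, C, D

Derivation:
Contributions: A=96, B=127, C=127, D=127
Pot levels (distinct totals of non-folded players): 96, 127
Layer 1-96: 96 each from A, B, C, D = 96*4 = 384 chips; eligible A, B, C, D
Layer 97-127: 31 each from B, C, D = 31*3 = 93 chips; eligible B, C, D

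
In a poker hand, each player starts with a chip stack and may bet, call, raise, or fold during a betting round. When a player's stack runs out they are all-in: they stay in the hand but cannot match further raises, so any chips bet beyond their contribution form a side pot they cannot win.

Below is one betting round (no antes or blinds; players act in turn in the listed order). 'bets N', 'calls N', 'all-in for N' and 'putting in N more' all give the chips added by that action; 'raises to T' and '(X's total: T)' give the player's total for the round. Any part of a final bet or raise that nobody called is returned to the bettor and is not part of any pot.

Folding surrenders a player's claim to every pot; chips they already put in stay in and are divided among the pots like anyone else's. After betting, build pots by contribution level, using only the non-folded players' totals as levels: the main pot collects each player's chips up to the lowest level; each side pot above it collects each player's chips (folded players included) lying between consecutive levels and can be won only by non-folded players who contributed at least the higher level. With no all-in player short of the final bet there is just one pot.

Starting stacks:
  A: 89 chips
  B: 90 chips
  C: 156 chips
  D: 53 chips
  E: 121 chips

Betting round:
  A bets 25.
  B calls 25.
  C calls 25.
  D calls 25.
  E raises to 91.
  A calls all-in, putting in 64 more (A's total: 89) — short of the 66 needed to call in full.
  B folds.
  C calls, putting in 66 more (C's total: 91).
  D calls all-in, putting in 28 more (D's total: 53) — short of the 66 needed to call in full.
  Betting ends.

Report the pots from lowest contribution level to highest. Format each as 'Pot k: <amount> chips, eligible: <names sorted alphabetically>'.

Contributions: A=89, B=25, C=91, D=53, E=91
Folded: B
Pot levels (distinct totals of non-folded players): 53, 89, 91
Layer 1-53: A 53 + B 25 + C 53 + D 53 + E 53 = 237 chips; eligible A, C, D, E
Layer 54-89: 36 each from A, C, E = 36*3 = 108 chips; eligible A, C, E
Layer 90-91: 2 each from C, E = 2*2 = 4 chips; eligible C, E

Pot 1: 237 chips, eligible: A, C, D, E
Pot 2: 108 chips, eligible: A, C, E
Pot 3: 4 chips, eligible: C, E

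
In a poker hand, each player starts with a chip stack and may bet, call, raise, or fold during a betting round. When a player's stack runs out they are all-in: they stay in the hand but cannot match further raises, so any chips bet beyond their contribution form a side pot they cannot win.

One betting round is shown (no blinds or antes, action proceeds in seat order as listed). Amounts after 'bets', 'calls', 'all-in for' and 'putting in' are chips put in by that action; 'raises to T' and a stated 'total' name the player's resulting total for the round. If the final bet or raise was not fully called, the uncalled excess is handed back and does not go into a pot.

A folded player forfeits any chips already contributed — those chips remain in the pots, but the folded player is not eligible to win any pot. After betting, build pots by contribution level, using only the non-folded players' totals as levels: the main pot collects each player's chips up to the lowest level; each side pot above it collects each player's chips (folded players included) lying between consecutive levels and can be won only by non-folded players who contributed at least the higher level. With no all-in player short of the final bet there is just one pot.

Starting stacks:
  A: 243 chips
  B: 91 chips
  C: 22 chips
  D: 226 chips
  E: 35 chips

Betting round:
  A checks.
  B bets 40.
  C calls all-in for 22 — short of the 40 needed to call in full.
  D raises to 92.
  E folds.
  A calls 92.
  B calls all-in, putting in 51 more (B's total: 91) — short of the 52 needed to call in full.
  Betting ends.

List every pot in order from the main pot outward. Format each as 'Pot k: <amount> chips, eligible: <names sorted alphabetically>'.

Contributions: A=92, B=91, C=22, D=92
Folded: E
Pot levels (distinct totals of non-folded players): 22, 91, 92
Layer 1-22: 22 each from A, B, C, D = 22*4 = 88 chips; eligible A, B, C, D
Layer 23-91: 69 each from A, B, D = 69*3 = 207 chips; eligible A, B, D
Layer 92-92: 1 each from A, D = 1*2 = 2 chips; eligible A, D

Pot 1: 88 chips, eligible: A, B, C, D
Pot 2: 207 chips, eligible: A, B, D
Pot 3: 2 chips, eligible: A, D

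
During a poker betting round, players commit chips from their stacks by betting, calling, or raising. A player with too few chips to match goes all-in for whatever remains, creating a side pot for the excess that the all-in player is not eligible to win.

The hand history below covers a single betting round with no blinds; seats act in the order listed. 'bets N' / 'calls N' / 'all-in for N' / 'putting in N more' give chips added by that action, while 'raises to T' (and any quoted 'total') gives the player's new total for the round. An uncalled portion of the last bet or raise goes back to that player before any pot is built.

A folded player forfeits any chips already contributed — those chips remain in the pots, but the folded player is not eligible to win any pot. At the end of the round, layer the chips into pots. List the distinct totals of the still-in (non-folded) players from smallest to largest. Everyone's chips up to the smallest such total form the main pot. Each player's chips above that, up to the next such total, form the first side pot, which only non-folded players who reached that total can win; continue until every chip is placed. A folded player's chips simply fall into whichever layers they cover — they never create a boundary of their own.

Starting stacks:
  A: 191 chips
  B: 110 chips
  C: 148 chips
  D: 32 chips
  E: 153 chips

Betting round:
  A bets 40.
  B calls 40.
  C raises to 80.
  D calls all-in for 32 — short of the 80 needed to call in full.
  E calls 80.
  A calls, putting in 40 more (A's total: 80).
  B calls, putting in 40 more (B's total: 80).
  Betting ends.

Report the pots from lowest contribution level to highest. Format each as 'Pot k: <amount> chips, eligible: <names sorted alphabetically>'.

Contributions: A=80, B=80, C=80, D=32, E=80
Pot levels (distinct totals of non-folded players): 32, 80
Layer 1-32: 32 each from A, B, C, D, E = 32*5 = 160 chips; eligible A, B, C, D, E
Layer 33-80: 48 each from A, B, C, E = 48*4 = 192 chips; eligible A, B, C, E

Pot 1: 160 chips, eligible: A, B, C, D, E
Pot 2: 192 chips, eligible: A, B, C, E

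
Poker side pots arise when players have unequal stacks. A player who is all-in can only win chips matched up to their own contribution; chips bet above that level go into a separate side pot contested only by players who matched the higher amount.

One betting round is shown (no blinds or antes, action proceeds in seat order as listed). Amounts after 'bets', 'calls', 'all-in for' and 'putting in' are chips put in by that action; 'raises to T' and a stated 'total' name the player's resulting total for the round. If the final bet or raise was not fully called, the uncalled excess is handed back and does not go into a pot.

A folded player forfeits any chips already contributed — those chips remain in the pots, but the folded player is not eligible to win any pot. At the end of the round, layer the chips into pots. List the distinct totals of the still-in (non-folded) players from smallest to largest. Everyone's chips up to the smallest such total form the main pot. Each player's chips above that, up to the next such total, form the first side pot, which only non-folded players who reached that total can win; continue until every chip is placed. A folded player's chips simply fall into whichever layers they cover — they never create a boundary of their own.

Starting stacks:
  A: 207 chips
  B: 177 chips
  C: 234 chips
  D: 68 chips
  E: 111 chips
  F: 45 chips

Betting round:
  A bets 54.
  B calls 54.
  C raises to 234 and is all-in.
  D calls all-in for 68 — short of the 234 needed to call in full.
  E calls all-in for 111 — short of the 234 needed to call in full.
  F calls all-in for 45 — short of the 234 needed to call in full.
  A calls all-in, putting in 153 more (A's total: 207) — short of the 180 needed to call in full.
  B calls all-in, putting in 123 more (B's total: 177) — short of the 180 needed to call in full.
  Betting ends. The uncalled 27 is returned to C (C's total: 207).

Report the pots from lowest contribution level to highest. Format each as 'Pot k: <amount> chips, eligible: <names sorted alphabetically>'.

Pot 1: 270 chips, eligible: A, B, C, D, E, F
Pot 2: 115 chips, eligible: A, B, C, D, E
Pot 3: 172 chips, eligible: A, B, C, E
Pot 4: 198 chips, eligible: A, B, C
Pot 5: 60 chips, eligible: A, C

Derivation:
Contributions (after 27 returned to C): A=207, B=177, C=207, D=68, E=111, F=45
Pot levels (distinct totals of non-folded players): 45, 68, 111, 177, 207
Layer 1-45: 45 each from A, B, C, D, E, F = 45*6 = 270 chips; eligible A, B, C, D, E, F
Layer 46-68: 23 each from A, B, C, D, E = 23*5 = 115 chips; eligible A, B, C, D, E
Layer 69-111: 43 each from A, B, C, E = 43*4 = 172 chips; eligible A, B, C, E
Layer 112-177: 66 each from A, B, C = 66*3 = 198 chips; eligible A, B, C
Layer 178-207: 30 each from A, C = 30*2 = 60 chips; eligible A, C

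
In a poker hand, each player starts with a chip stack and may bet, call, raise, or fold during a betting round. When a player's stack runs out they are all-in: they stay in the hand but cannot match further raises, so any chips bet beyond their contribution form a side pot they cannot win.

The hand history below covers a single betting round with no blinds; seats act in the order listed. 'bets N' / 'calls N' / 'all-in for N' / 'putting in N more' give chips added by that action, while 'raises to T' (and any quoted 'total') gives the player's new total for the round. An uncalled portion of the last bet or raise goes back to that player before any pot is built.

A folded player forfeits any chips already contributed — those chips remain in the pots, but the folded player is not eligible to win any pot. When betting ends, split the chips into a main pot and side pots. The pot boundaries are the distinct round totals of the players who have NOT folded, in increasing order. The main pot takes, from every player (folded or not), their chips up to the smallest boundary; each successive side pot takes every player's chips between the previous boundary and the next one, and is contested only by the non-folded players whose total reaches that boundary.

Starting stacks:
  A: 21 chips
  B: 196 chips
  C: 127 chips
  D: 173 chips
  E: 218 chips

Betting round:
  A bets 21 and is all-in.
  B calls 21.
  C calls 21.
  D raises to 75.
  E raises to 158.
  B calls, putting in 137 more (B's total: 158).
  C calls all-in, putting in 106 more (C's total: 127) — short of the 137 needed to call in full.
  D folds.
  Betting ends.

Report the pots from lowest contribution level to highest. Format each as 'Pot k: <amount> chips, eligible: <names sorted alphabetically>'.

Pot 1: 105 chips, eligible: A, B, C, E
Pot 2: 372 chips, eligible: B, C, E
Pot 3: 62 chips, eligible: B, E

Derivation:
Contributions: A=21, B=158, C=127, D=75, E=158
Folded: D
Pot levels (distinct totals of non-folded players): 21, 127, 158
Layer 1-21: 21 each from A, B, C, D, E = 21*5 = 105 chips; eligible A, B, C, E
Layer 22-127: B 106 + C 106 + D 54 + E 106 = 372 chips; eligible B, C, E
Layer 128-158: 31 each from B, E = 31*2 = 62 chips; eligible B, E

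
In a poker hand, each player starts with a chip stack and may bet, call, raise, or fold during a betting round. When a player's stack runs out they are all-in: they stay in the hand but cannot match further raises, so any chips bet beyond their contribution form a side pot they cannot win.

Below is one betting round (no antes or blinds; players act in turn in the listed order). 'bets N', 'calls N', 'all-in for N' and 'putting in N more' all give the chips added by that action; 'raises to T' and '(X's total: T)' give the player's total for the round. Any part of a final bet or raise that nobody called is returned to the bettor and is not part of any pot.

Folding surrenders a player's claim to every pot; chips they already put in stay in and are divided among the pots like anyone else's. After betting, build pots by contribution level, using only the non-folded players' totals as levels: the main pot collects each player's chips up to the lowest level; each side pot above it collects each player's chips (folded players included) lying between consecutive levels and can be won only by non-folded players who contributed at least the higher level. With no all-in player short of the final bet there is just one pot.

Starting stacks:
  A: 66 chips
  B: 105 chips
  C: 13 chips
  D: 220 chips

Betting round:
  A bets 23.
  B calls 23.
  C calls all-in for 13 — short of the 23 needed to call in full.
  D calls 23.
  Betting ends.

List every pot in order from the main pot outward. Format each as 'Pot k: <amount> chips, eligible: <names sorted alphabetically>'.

Pot 1: 52 chips, eligible: A, B, C, D
Pot 2: 30 chips, eligible: A, B, D

Derivation:
Contributions: A=23, B=23, C=13, D=23
Pot levels (distinct totals of non-folded players): 13, 23
Layer 1-13: 13 each from A, B, C, D = 13*4 = 52 chips; eligible A, B, C, D
Layer 14-23: 10 each from A, B, D = 10*3 = 30 chips; eligible A, B, D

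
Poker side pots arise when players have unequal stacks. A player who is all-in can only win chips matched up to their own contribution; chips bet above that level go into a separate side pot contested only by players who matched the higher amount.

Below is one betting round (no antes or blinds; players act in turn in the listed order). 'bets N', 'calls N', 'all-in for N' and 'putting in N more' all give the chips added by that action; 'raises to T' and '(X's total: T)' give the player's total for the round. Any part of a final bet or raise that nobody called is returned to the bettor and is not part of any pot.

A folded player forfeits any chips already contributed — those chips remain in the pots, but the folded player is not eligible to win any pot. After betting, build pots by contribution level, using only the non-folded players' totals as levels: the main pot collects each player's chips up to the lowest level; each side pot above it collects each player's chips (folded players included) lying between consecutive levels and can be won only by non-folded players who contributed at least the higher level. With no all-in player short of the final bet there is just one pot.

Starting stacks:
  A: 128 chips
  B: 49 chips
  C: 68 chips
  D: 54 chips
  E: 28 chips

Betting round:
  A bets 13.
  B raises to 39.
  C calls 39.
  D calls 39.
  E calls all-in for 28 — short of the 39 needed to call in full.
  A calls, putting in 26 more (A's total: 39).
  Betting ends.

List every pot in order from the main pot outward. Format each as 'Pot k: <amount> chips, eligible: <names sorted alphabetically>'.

Pot 1: 140 chips, eligible: A, B, C, D, E
Pot 2: 44 chips, eligible: A, B, C, D

Derivation:
Contributions: A=39, B=39, C=39, D=39, E=28
Pot levels (distinct totals of non-folded players): 28, 39
Layer 1-28: 28 each from A, B, C, D, E = 28*5 = 140 chips; eligible A, B, C, D, E
Layer 29-39: 11 each from A, B, C, D = 11*4 = 44 chips; eligible A, B, C, D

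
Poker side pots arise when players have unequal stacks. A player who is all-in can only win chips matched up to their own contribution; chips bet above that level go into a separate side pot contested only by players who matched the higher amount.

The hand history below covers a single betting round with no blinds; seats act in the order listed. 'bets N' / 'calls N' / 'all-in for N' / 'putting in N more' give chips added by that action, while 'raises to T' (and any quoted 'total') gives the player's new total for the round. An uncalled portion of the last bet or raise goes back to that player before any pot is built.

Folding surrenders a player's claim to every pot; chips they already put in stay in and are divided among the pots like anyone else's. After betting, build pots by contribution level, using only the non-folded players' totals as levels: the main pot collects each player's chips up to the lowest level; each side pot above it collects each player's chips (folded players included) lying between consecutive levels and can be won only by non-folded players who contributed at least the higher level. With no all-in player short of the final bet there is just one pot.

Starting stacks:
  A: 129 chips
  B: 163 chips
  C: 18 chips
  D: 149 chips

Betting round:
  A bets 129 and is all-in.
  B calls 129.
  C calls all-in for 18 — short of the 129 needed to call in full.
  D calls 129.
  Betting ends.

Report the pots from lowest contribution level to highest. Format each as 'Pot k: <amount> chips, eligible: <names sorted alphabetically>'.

Pot 1: 72 chips, eligible: A, B, C, D
Pot 2: 333 chips, eligible: A, B, D

Derivation:
Contributions: A=129, B=129, C=18, D=129
Pot levels (distinct totals of non-folded players): 18, 129
Layer 1-18: 18 each from A, B, C, D = 18*4 = 72 chips; eligible A, B, C, D
Layer 19-129: 111 each from A, B, D = 111*3 = 333 chips; eligible A, B, D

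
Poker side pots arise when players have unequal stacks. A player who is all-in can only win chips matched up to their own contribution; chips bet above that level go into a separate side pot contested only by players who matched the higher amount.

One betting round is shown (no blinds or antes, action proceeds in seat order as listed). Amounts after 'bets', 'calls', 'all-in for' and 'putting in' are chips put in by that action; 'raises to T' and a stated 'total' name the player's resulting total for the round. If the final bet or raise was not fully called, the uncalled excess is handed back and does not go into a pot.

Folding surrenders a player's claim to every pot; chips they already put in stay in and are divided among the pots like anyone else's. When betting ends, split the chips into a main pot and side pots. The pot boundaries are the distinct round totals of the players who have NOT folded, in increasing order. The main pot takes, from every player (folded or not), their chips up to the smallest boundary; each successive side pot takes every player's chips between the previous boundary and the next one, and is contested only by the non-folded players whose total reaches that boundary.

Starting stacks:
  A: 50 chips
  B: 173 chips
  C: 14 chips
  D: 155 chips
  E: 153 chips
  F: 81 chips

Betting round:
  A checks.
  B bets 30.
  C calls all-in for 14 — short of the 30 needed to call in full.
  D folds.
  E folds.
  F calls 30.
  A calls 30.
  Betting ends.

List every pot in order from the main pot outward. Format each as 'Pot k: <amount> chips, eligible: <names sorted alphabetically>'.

Pot 1: 56 chips, eligible: A, B, C, F
Pot 2: 48 chips, eligible: A, B, F

Derivation:
Contributions: A=30, B=30, C=14, F=30
Folded: D, E
Pot levels (distinct totals of non-folded players): 14, 30
Layer 1-14: 14 each from A, B, C, F = 14*4 = 56 chips; eligible A, B, C, F
Layer 15-30: 16 each from A, B, F = 16*3 = 48 chips; eligible A, B, F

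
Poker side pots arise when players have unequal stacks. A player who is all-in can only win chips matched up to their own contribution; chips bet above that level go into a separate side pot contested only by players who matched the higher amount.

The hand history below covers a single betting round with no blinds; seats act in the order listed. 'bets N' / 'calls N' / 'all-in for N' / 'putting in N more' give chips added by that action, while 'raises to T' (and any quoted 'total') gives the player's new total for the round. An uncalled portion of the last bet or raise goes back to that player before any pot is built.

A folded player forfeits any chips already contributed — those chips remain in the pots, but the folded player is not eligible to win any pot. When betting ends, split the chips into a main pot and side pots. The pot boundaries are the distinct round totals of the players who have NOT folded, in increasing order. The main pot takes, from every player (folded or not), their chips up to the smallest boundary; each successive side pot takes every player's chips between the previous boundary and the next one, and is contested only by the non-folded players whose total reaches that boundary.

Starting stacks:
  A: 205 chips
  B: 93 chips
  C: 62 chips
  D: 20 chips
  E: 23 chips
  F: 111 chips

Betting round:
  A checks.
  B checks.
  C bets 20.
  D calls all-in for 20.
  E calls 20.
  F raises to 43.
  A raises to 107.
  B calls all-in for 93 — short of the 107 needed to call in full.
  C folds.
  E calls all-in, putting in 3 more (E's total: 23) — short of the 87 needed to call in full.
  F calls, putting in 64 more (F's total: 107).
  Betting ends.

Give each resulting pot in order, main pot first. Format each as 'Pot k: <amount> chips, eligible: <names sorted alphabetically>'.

Pot 1: 120 chips, eligible: A, B, D, E, F
Pot 2: 12 chips, eligible: A, B, E, F
Pot 3: 210 chips, eligible: A, B, F
Pot 4: 28 chips, eligible: A, F

Derivation:
Contributions: A=107, B=93, C=20, D=20, E=23, F=107
Folded: C
Pot levels (distinct totals of non-folded players): 20, 23, 93, 107
Layer 1-20: 20 each from A, B, C, D, E, F = 20*6 = 120 chips; eligible A, B, D, E, F
Layer 21-23: 3 each from A, B, E, F = 3*4 = 12 chips; eligible A, B, E, F
Layer 24-93: 70 each from A, B, F = 70*3 = 210 chips; eligible A, B, F
Layer 94-107: 14 each from A, F = 14*2 = 28 chips; eligible A, F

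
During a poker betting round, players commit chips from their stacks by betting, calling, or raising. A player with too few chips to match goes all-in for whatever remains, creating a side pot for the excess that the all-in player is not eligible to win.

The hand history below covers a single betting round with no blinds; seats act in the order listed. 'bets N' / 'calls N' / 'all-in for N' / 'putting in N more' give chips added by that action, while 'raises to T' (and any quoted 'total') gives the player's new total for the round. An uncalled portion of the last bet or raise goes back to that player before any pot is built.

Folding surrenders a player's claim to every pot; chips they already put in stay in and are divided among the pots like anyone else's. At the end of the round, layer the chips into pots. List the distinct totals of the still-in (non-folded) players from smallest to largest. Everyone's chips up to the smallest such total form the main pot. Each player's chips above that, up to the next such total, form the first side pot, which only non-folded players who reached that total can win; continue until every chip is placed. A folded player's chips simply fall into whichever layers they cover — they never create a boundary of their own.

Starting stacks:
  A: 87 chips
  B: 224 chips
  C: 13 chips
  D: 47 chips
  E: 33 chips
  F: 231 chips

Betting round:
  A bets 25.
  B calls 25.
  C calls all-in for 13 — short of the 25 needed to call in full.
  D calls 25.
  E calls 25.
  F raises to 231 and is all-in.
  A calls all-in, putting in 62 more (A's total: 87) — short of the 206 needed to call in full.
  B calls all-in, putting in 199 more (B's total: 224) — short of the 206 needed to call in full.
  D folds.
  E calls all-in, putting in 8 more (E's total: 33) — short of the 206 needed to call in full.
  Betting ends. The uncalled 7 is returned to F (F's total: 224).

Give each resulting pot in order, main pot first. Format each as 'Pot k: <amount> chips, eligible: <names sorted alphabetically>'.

Pot 1: 78 chips, eligible: A, B, C, E, F
Pot 2: 92 chips, eligible: A, B, E, F
Pot 3: 162 chips, eligible: A, B, F
Pot 4: 274 chips, eligible: B, F

Derivation:
Contributions (after 7 returned to F): A=87, B=224, C=13, D=25, E=33, F=224
Folded: D
Pot levels (distinct totals of non-folded players): 13, 33, 87, 224
Layer 1-13: 13 each from A, B, C, D, E, F = 13*6 = 78 chips; eligible A, B, C, E, F
Layer 14-33: A 20 + B 20 + D 12 + E 20 + F 20 = 92 chips; eligible A, B, E, F
Layer 34-87: 54 each from A, B, F = 54*3 = 162 chips; eligible A, B, F
Layer 88-224: 137 each from B, F = 137*2 = 274 chips; eligible B, F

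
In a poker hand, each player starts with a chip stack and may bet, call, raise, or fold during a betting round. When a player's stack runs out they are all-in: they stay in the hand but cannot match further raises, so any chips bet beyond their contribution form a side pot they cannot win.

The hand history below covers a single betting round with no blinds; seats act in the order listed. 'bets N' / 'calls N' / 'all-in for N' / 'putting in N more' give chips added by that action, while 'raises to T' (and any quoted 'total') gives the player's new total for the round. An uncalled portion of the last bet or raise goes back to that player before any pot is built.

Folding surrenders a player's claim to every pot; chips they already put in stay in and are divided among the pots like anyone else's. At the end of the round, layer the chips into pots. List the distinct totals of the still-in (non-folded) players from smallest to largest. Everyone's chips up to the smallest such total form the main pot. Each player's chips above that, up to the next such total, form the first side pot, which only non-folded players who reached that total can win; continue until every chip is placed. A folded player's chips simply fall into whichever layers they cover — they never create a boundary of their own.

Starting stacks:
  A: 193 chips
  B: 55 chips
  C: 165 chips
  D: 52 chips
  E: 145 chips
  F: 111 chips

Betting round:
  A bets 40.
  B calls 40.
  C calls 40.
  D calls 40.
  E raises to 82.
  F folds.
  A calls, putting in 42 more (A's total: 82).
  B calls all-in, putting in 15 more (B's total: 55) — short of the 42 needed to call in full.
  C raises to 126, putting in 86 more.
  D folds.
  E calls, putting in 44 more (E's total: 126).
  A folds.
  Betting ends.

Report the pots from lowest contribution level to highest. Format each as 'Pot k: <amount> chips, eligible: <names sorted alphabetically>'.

Pot 1: 260 chips, eligible: B, C, E
Pot 2: 169 chips, eligible: C, E

Derivation:
Contributions: A=82, B=55, C=126, D=40, E=126
Folded: A, D, F
Pot levels (distinct totals of non-folded players): 55, 126
Layer 1-55: A 55 + B 55 + C 55 + D 40 + E 55 = 260 chips; eligible B, C, E
Layer 56-126: A 27 + C 71 + E 71 = 169 chips; eligible C, E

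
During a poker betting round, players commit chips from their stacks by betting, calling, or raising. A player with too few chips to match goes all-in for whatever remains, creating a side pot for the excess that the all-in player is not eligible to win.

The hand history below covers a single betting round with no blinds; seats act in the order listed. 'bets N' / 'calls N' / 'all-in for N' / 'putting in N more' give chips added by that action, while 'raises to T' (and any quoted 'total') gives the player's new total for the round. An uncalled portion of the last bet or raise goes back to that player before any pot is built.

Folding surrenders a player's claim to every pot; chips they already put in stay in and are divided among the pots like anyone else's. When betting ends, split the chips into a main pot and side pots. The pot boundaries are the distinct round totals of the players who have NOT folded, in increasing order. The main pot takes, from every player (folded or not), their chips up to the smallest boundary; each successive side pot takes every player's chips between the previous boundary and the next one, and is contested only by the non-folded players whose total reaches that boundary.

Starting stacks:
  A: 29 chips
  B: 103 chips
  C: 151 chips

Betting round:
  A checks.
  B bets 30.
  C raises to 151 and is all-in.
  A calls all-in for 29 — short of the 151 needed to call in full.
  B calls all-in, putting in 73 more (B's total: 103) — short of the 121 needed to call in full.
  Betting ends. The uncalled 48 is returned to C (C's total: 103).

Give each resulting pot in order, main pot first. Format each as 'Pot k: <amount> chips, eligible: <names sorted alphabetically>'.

Contributions (after 48 returned to C): A=29, B=103, C=103
Pot levels (distinct totals of non-folded players): 29, 103
Layer 1-29: 29 each from A, B, C = 29*3 = 87 chips; eligible A, B, C
Layer 30-103: 74 each from B, C = 74*2 = 148 chips; eligible B, C

Pot 1: 87 chips, eligible: A, B, C
Pot 2: 148 chips, eligible: B, C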